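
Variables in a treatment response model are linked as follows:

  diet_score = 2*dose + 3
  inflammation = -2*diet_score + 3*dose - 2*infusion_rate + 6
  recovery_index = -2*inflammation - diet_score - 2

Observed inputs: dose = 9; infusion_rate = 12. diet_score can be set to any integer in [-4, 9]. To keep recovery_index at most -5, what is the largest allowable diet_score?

diet_score = 5

Intervening on diet_score fixes its value directly, overriding its dependence on dose.
Substituting into the inflammation equation gives inflammation = -2*diet_score + 9.
This gives recovery_index = 3*diet_score - 20.
Require 3*diet_score - 20 ≤ -5, so diet_score ≤ 5.
The largest integer in [-4, 9] satisfying this is 5.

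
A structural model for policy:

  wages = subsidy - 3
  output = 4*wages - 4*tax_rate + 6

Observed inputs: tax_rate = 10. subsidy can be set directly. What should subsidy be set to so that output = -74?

subsidy = -7

Substituting into the output equation gives output = 4*subsidy - 46.
Solve 4*subsidy - 46 = -74: subsidy = (-74 + 46) / 4 = -7.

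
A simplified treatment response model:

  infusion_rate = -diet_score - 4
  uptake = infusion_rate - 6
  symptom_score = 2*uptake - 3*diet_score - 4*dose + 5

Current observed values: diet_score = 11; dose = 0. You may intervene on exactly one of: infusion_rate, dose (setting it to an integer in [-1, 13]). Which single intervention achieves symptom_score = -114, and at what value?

set dose = 11

Intervening on infusion_rate: symptom_score = 2*infusion_rate - 40. Reaching -114 requires infusion_rate = -37, outside [-1, 13].
Intervening on dose: with other inputs at their observed values, symptom_score = -4*dose - 70. Solving for -114 gives dose = 11, within [-1, 13].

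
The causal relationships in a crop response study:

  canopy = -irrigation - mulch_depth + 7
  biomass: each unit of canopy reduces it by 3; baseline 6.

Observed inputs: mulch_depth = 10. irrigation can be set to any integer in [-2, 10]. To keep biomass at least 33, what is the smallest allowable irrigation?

irrigation = 6

Substituting into the canopy equation gives canopy = -irrigation - 3.
Substituting into the biomass equation gives biomass = 3*irrigation + 15.
Require 3*irrigation + 15 ≥ 33, so irrigation ≥ 6.
The smallest integer in [-2, 10] satisfying this is 6.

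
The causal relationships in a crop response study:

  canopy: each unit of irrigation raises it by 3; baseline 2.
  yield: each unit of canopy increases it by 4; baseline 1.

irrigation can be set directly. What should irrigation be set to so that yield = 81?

Substituting into the yield equation gives yield = 12*irrigation + 9.
Solve 12*irrigation + 9 = 81: irrigation = (81 - 9) / 12 = 6.

irrigation = 6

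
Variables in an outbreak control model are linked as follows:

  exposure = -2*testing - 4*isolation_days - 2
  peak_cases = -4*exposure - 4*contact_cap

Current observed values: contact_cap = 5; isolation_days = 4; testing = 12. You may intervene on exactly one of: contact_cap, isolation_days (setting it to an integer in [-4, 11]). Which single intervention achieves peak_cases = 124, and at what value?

set contact_cap = 11

Intervening on contact_cap: with other inputs at their observed values, peak_cases = -4*contact_cap + 168. Solving for 124 gives contact_cap = 11, within [-4, 11].
Intervening on isolation_days: peak_cases = 16*isolation_days + 84. Reaching 124 requires isolation_days = 5/2, not an integer.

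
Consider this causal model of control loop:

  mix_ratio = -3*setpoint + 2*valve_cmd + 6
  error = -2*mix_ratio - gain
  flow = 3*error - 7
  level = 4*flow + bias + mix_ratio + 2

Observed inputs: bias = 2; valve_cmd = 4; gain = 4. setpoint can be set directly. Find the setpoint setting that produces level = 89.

setpoint = 7

Substituting into the mix_ratio equation gives mix_ratio = -3*setpoint + 14.
error becomes 6*setpoint - 32.
This gives flow = 18*setpoint - 103.
So level = 69*setpoint - 394.
Solve 69*setpoint - 394 = 89: setpoint = (89 + 394) / 69 = 7.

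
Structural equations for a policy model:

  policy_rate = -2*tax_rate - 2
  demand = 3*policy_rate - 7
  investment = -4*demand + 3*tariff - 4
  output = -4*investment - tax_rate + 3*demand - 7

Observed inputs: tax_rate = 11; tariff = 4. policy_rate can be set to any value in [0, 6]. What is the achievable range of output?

Intervening on policy_rate fixes its value directly, overriding its dependence on tax_rate.
Substituting into the investment equation gives investment = -12*policy_rate + 36.
Substituting into the output equation gives output = 57*policy_rate - 183.
Linear in policy_rate, so extremes are at the endpoints: policy_rate = 0 gives output = -183; policy_rate = 6 gives output = 159.

-183 to 159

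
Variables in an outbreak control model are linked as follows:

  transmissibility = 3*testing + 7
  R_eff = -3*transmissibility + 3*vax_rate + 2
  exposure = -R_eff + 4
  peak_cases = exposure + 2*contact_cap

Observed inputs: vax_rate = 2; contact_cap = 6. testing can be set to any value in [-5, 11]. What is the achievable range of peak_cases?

-16 to 128

Substituting into the R_eff equation gives R_eff = -9*testing - 13.
So exposure = 9*testing + 17.
This gives peak_cases = 9*testing + 29.
Linear in testing, so extremes are at the endpoints: testing = -5 gives peak_cases = -16; testing = 11 gives peak_cases = 128.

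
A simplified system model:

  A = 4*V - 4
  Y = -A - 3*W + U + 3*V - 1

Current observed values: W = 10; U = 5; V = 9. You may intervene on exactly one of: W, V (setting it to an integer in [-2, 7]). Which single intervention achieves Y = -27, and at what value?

set V = 5

Intervening on W: Y = -3*W - 1. Reaching -27 requires W = 26/3, not an integer.
Intervening on V: with other inputs at their observed values, Y = -V - 22. Solving for -27 gives V = 5, within [-2, 7].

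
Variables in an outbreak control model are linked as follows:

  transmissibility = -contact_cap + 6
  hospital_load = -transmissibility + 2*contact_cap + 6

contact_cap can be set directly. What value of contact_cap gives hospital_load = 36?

contact_cap = 12

Substituting into the hospital_load equation gives hospital_load = 3*contact_cap.
Solve 3*contact_cap = 36: contact_cap = 36 / 3 = 12.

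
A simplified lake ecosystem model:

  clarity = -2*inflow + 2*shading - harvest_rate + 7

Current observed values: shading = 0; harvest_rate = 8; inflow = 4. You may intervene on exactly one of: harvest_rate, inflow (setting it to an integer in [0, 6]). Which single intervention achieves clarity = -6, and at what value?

Intervening on harvest_rate: with other inputs at their observed values, clarity = -harvest_rate - 1. Solving for -6 gives harvest_rate = 5, within [0, 6].
Intervening on inflow: clarity = -2*inflow - 1. Reaching -6 requires inflow = 5/2, not an integer.

set harvest_rate = 5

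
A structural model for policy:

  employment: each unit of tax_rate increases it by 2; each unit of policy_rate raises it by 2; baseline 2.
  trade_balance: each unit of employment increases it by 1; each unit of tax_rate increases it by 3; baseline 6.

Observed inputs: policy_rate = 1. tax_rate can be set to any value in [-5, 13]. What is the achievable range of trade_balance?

-15 to 75

Substituting into the employment equation gives employment = 2*tax_rate + 4.
Substituting into the trade_balance equation gives trade_balance = 5*tax_rate + 10.
Linear in tax_rate, so extremes are at the endpoints: tax_rate = -5 gives trade_balance = -15; tax_rate = 13 gives trade_balance = 75.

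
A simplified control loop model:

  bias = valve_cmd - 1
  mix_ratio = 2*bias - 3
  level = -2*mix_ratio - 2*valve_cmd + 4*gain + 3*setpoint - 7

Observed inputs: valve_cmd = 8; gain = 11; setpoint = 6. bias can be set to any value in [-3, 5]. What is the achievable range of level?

25 to 57

Intervening on bias fixes its value directly, overriding its dependence on valve_cmd.
Substituting into the level equation gives level = -4*bias + 45.
Linear in bias, so extremes are at the endpoints: bias = -3 gives level = 57; bias = 5 gives level = 25.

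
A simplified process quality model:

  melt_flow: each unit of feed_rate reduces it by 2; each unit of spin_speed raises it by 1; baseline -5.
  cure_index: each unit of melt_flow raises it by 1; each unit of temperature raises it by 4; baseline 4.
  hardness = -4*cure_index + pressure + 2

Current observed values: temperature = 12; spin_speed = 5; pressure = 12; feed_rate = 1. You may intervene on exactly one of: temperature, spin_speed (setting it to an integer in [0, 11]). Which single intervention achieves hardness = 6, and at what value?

Intervening on temperature: with other inputs at their observed values, hardness = -16*temperature + 6. Solving for 6 gives temperature = 0, within [0, 11].
Intervening on spin_speed: hardness = -4*spin_speed - 166. Reaching 6 requires spin_speed = -43, outside [0, 11].

set temperature = 0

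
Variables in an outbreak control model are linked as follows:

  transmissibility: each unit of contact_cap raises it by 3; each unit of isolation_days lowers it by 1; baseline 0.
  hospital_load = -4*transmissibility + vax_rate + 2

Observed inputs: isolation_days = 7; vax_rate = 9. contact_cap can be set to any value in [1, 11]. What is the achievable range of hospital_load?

-93 to 27

Substituting into the transmissibility equation gives transmissibility = 3*contact_cap - 7.
Substituting into the hospital_load equation gives hospital_load = -12*contact_cap + 39.
Linear in contact_cap, so extremes are at the endpoints: contact_cap = 1 gives hospital_load = 27; contact_cap = 11 gives hospital_load = -93.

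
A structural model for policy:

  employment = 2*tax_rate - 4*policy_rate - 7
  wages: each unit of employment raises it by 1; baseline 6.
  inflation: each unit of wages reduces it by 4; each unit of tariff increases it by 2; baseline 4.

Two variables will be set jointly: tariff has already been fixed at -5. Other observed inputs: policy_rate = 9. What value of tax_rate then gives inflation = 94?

tax_rate = 6

With tariff held at -5:
Substituting into the employment equation gives employment = 2*tax_rate - 43.
wages becomes 2*tax_rate - 37.
inflation becomes -8*tax_rate + 142.
Solve -8*tax_rate + 142 = 94: tax_rate = (94 - 142) / -8 = 6.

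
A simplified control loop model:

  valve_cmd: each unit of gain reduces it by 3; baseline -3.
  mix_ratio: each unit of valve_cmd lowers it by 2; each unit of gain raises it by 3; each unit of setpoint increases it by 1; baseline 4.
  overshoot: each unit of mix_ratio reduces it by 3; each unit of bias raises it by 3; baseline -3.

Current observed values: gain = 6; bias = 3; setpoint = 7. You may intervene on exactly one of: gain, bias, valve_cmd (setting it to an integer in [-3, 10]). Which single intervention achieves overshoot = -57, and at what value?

set valve_cmd = 4

Intervening on gain: overshoot = -27*gain - 45. Reaching -57 requires gain = 4/9, not an integer.
Intervening on bias: overshoot = 3*bias - 216. Reaching -57 requires bias = 53, outside [-3, 10].
Intervening on valve_cmd: with other inputs at their observed values, overshoot = 6*valve_cmd - 81. Solving for -57 gives valve_cmd = 4, within [-3, 10].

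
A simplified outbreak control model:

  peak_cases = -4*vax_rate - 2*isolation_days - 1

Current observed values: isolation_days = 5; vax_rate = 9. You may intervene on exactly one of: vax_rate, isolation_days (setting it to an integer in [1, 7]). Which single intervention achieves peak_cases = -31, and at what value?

Intervening on vax_rate: with other inputs at their observed values, peak_cases = -4*vax_rate - 11. Solving for -31 gives vax_rate = 5, within [1, 7].
Intervening on isolation_days: peak_cases = -2*isolation_days - 37. Reaching -31 requires isolation_days = -3, outside [1, 7].

set vax_rate = 5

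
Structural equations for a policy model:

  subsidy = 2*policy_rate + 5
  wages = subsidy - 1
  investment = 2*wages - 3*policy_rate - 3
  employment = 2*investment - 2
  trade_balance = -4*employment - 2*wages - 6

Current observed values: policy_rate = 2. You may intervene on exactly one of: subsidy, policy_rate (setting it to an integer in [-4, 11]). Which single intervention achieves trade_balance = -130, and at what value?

Intervening on subsidy: trade_balance = -18*subsidy + 92. Reaching -130 requires subsidy = 37/3, not an integer.
Intervening on policy_rate: with other inputs at their observed values, trade_balance = -12*policy_rate - 46. Solving for -130 gives policy_rate = 7, within [-4, 11].

set policy_rate = 7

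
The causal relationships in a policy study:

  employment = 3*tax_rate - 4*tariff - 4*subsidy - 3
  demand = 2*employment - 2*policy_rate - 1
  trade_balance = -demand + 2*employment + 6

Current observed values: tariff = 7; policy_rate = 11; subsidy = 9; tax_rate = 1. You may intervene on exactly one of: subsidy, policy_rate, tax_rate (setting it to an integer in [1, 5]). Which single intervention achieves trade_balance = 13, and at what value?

set policy_rate = 3

Intervening on subsidy: the paths from subsidy to trade_balance cancel (net effect zero), leaving trade_balance = 29; 13 is unreachable this way.
Intervening on policy_rate: with other inputs at their observed values, trade_balance = 2*policy_rate + 7. Solving for 13 gives policy_rate = 3, within [1, 5].
Intervening on tax_rate: the paths from tax_rate to trade_balance cancel (net effect zero), leaving trade_balance = 29; 13 is unreachable this way.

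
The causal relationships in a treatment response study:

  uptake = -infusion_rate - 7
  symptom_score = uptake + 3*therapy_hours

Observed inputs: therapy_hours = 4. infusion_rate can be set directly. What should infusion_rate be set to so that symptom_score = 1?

Substituting into the symptom_score equation gives symptom_score = -infusion_rate + 5.
Solve -infusion_rate + 5 = 1: infusion_rate = (1 - 5) / -1 = 4.

infusion_rate = 4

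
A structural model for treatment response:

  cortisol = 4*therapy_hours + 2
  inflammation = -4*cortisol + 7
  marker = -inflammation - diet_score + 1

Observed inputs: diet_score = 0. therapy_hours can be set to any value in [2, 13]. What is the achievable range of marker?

34 to 210

Substituting into the inflammation equation gives inflammation = -16*therapy_hours - 1.
This gives marker = 16*therapy_hours + 2.
Linear in therapy_hours, so extremes are at the endpoints: therapy_hours = 2 gives marker = 34; therapy_hours = 13 gives marker = 210.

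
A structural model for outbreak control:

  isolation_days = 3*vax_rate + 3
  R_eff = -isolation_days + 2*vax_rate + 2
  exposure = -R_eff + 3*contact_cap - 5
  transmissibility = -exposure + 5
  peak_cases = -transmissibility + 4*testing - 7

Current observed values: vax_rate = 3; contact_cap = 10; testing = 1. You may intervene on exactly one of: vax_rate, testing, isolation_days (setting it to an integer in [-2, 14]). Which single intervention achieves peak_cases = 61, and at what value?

Intervening on vax_rate: peak_cases = vax_rate + 18. Reaching 61 requires vax_rate = 43, outside [-2, 14].
Intervening on testing: with other inputs at their observed values, peak_cases = 4*testing + 17. Solving for 61 gives testing = 11, within [-2, 14].
Intervening on isolation_days: peak_cases = isolation_days + 9. Reaching 61 requires isolation_days = 52, outside [-2, 14].

set testing = 11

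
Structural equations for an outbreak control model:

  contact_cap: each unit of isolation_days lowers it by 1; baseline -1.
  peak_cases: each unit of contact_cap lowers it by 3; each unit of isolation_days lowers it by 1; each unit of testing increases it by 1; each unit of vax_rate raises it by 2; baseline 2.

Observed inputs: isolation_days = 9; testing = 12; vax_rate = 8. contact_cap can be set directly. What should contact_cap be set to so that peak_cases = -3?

Intervening on contact_cap fixes its value directly, overriding its dependence on isolation_days.
Substituting into the peak_cases equation gives peak_cases = -3*contact_cap + 21.
Solve -3*contact_cap + 21 = -3: contact_cap = (-3 - 21) / -3 = 8.

contact_cap = 8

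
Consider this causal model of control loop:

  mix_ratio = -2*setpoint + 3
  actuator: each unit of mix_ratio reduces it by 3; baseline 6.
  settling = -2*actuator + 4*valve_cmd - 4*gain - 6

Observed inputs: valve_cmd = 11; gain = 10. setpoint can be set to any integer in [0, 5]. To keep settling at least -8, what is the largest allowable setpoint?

setpoint = 1

Substituting into the actuator equation gives actuator = 6*setpoint - 3.
So settling = -12*setpoint + 4.
Require -12*setpoint + 4 ≥ -8, so setpoint ≤ 1.
The largest integer in [0, 5] satisfying this is 1.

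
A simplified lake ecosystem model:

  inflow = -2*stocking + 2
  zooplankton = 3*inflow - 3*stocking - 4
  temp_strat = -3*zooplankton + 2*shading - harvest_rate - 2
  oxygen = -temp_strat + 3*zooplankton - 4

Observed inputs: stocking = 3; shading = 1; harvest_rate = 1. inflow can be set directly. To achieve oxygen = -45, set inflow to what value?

inflow = 2

Intervening on inflow fixes its value directly, overriding its dependence on stocking.
Substituting into the zooplankton equation gives zooplankton = 3*inflow - 13.
Substituting into the temp_strat equation gives temp_strat = -9*inflow + 38.
Substituting into the oxygen equation gives oxygen = 18*inflow - 81.
Solve 18*inflow - 81 = -45: inflow = (-45 + 81) / 18 = 2.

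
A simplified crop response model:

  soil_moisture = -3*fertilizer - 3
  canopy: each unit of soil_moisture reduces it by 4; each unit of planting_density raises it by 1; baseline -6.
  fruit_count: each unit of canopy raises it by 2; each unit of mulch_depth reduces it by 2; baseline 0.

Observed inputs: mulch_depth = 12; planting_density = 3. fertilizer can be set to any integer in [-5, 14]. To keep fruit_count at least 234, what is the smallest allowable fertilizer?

fertilizer = 10

Substituting into the canopy equation gives canopy = 12*fertilizer + 9.
Substituting into the fruit_count equation gives fruit_count = 24*fertilizer - 6.
Require 24*fertilizer - 6 ≥ 234, so fertilizer ≥ 10.
The smallest integer in [-5, 14] satisfying this is 10.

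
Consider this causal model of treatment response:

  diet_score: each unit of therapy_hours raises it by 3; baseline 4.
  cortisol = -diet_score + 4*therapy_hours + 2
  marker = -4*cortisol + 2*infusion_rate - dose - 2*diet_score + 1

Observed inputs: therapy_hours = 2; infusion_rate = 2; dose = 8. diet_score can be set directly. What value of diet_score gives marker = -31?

diet_score = 6

Intervening on diet_score fixes its value directly, overriding its dependence on therapy_hours.
Substituting into the cortisol equation gives cortisol = -diet_score + 10.
Substituting into the marker equation gives marker = 2*diet_score - 43.
Solve 2*diet_score - 43 = -31: diet_score = (-31 + 43) / 2 = 6.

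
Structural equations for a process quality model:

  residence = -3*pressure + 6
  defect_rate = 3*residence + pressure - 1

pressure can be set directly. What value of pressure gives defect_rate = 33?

Substituting into the defect_rate equation gives defect_rate = -8*pressure + 17.
Solve -8*pressure + 17 = 33: pressure = (33 - 17) / -8 = -2.

pressure = -2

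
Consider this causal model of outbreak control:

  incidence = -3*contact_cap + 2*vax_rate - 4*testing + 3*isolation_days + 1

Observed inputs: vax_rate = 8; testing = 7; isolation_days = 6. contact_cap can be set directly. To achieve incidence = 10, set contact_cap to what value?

contact_cap = -1

Substituting into the incidence equation gives incidence = -3*contact_cap + 7.
Solve -3*contact_cap + 7 = 10: contact_cap = (10 - 7) / -3 = -1.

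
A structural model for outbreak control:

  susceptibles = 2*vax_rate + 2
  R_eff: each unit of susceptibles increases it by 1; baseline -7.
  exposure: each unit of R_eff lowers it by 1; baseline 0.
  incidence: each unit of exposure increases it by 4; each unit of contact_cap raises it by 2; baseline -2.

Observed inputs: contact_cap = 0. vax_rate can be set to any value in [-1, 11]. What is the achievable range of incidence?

-70 to 26

Substituting into the R_eff equation gives R_eff = 2*vax_rate - 5.
This gives exposure = -2*vax_rate + 5.
Substituting into the incidence equation gives incidence = -8*vax_rate + 18.
Linear in vax_rate, so extremes are at the endpoints: vax_rate = -1 gives incidence = 26; vax_rate = 11 gives incidence = -70.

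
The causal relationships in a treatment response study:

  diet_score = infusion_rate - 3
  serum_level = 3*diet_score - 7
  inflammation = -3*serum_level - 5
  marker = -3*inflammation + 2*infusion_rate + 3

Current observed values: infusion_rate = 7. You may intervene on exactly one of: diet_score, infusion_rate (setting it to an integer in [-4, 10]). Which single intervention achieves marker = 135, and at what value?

set infusion_rate = 9

Intervening on diet_score: marker = 27*diet_score - 31. Reaching 135 requires diet_score = 166/27, not an integer.
Intervening on infusion_rate: with other inputs at their observed values, marker = 29*infusion_rate - 126. Solving for 135 gives infusion_rate = 9, within [-4, 10].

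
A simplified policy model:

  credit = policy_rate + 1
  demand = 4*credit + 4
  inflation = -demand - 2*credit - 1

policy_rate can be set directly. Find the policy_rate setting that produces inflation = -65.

policy_rate = 9

Substituting into the demand equation gives demand = 4*policy_rate + 8.
Substituting into the inflation equation gives inflation = -6*policy_rate - 11.
Solve -6*policy_rate - 11 = -65: policy_rate = (-65 + 11) / -6 = 9.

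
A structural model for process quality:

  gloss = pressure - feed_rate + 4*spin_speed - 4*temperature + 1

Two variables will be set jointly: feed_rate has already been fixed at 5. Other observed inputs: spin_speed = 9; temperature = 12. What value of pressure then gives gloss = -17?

pressure = -1

With feed_rate held at 5:
Substituting into the gloss equation gives gloss = pressure - 16.
Solve pressure - 16 = -17: pressure = (-17 + 16) / 1 = -1.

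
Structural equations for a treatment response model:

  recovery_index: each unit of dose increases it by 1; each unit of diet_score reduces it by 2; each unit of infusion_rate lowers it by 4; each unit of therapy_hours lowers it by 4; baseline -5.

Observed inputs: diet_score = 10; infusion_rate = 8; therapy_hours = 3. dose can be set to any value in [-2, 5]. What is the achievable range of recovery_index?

Substituting into the recovery_index equation gives recovery_index = dose - 69.
Linear in dose, so extremes are at the endpoints: dose = -2 gives recovery_index = -71; dose = 5 gives recovery_index = -64.

-71 to -64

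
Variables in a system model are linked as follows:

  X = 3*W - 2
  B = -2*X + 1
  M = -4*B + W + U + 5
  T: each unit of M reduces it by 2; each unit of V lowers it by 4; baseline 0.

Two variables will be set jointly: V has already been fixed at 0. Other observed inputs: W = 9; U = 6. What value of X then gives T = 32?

X = -4

With V held at 0:
Intervening on X fixes its value directly, overriding its dependence on W.
Substituting into the M equation gives M = 8*X + 16.
Substituting into the T equation gives T = -16*X - 32.
Solve -16*X - 32 = 32: X = (32 + 32) / -16 = -4.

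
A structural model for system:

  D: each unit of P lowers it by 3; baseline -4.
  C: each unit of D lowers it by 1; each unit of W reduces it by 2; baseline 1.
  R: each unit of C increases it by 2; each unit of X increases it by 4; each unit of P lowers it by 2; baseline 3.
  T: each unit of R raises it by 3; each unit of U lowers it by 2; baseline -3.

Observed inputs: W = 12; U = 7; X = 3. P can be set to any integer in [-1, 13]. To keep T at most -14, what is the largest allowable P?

P = 6

Substituting into the C equation gives C = 3*P - 19.
Substituting into the R equation gives R = 4*P - 23.
T becomes 12*P - 86.
Require 12*P - 86 ≤ -14, so P ≤ 6.
The largest integer in [-1, 13] satisfying this is 6.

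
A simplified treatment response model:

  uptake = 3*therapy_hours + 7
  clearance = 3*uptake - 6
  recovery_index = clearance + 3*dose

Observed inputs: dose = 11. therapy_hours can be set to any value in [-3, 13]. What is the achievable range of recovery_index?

21 to 165

Substituting into the clearance equation gives clearance = 9*therapy_hours + 15.
Substituting into the recovery_index equation gives recovery_index = 9*therapy_hours + 48.
Linear in therapy_hours, so extremes are at the endpoints: therapy_hours = -3 gives recovery_index = 21; therapy_hours = 13 gives recovery_index = 165.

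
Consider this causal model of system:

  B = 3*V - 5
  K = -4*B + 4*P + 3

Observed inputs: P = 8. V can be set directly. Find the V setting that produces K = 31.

V = 2

Substituting into the K equation gives K = -12*V + 55.
Solve -12*V + 55 = 31: V = (31 - 55) / -12 = 2.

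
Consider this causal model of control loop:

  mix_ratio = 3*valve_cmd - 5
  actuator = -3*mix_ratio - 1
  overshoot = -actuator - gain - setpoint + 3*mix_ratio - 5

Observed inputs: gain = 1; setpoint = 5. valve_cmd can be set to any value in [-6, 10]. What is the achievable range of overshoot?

-148 to 140

Substituting into the actuator equation gives actuator = -9*valve_cmd + 14.
So overshoot = 18*valve_cmd - 40.
Linear in valve_cmd, so extremes are at the endpoints: valve_cmd = -6 gives overshoot = -148; valve_cmd = 10 gives overshoot = 140.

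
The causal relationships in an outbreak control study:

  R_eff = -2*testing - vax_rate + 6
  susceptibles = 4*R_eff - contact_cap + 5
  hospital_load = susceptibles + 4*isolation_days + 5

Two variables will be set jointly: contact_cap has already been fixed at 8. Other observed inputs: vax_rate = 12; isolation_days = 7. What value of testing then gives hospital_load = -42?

With contact_cap held at 8:
Substituting into the R_eff equation gives R_eff = -2*testing - 6.
Substituting into the susceptibles equation gives susceptibles = -8*testing - 27.
Substituting into the hospital_load equation gives hospital_load = -8*testing + 6.
Solve -8*testing + 6 = -42: testing = (-42 - 6) / -8 = 6.

testing = 6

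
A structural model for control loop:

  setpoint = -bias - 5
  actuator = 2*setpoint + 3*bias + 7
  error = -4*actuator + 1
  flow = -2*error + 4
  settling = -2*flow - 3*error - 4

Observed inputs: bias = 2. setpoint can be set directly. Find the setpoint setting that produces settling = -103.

setpoint = 5

Intervening on setpoint fixes its value directly, overriding its dependence on bias.
Substituting into the actuator equation gives actuator = 2*setpoint + 13.
So error = -8*setpoint - 51.
Substituting into the flow equation gives flow = 16*setpoint + 106.
So settling = -8*setpoint - 63.
Solve -8*setpoint - 63 = -103: setpoint = (-103 + 63) / -8 = 5.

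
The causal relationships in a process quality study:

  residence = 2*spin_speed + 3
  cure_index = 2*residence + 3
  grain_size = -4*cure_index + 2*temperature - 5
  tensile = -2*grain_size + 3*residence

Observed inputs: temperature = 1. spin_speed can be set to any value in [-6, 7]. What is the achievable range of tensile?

Substituting into the cure_index equation gives cure_index = 4*spin_speed + 9.
Substituting into the grain_size equation gives grain_size = -16*spin_speed - 39.
tensile becomes 38*spin_speed + 87.
Linear in spin_speed, so extremes are at the endpoints: spin_speed = -6 gives tensile = -141; spin_speed = 7 gives tensile = 353.

-141 to 353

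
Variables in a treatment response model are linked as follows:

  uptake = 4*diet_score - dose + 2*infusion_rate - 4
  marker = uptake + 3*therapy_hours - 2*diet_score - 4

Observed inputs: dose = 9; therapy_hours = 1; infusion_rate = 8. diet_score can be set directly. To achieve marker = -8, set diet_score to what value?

diet_score = -5

Substituting into the uptake equation gives uptake = 4*diet_score + 3.
So marker = 2*diet_score + 2.
Solve 2*diet_score + 2 = -8: diet_score = (-8 - 2) / 2 = -5.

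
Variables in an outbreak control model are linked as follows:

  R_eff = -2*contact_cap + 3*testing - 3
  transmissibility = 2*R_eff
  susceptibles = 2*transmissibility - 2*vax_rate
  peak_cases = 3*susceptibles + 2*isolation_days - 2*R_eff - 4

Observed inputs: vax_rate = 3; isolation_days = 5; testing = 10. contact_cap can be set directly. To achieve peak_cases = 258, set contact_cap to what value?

contact_cap = 0

Substituting into the R_eff equation gives R_eff = -2*contact_cap + 27.
Substituting into the transmissibility equation gives transmissibility = -4*contact_cap + 54.
Substituting into the susceptibles equation gives susceptibles = -8*contact_cap + 102.
peak_cases becomes -20*contact_cap + 258.
Solve -20*contact_cap + 258 = 258: contact_cap = (258 - 258) / -20 = 0.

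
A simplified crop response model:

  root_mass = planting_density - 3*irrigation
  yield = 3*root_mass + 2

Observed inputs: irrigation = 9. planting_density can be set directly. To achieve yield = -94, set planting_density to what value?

Substituting into the root_mass equation gives root_mass = planting_density - 27.
So yield = 3*planting_density - 79.
Solve 3*planting_density - 79 = -94: planting_density = (-94 + 79) / 3 = -5.

planting_density = -5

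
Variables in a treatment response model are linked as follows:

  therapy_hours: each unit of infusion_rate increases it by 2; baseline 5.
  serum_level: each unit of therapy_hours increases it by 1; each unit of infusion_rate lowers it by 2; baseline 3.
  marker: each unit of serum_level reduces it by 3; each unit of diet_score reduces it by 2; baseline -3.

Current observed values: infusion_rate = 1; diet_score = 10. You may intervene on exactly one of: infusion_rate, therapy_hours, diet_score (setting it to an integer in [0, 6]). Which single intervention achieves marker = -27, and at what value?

set diet_score = 0

Intervening on infusion_rate: the paths from infusion_rate to marker cancel (net effect zero), leaving marker = -47; -27 is unreachable this way.
Intervening on therapy_hours: marker = -3*therapy_hours - 26. Reaching -27 requires therapy_hours = 1/3, not an integer.
Intervening on diet_score: with other inputs at their observed values, marker = -2*diet_score - 27. Solving for -27 gives diet_score = 0, within [0, 6].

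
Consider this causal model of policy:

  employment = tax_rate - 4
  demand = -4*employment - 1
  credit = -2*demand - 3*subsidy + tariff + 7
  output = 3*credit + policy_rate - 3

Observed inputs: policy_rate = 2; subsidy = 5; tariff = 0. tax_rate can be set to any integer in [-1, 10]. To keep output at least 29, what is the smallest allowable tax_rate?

Substituting into the demand equation gives demand = -4*tax_rate + 15.
credit becomes 8*tax_rate - 38.
This gives output = 24*tax_rate - 115.
Require 24*tax_rate - 115 ≥ 29, so tax_rate ≥ 6.
The smallest integer in [-1, 10] satisfying this is 6.

tax_rate = 6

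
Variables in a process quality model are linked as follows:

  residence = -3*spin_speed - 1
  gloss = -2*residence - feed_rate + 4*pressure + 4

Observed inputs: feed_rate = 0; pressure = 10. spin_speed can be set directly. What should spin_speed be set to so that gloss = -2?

Substituting into the gloss equation gives gloss = 6*spin_speed + 46.
Solve 6*spin_speed + 46 = -2: spin_speed = (-2 - 46) / 6 = -8.

spin_speed = -8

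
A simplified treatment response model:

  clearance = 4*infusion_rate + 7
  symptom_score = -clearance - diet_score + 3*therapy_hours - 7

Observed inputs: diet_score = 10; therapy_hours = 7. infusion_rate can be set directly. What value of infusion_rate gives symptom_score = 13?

Substituting into the symptom_score equation gives symptom_score = -4*infusion_rate - 3.
Solve -4*infusion_rate - 3 = 13: infusion_rate = (13 + 3) / -4 = -4.

infusion_rate = -4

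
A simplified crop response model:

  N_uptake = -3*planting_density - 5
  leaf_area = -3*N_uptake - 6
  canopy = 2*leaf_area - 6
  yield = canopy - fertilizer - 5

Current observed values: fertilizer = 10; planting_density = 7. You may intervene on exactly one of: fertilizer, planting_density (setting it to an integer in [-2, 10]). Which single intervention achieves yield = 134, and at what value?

Intervening on fertilizer: with other inputs at their observed values, yield = -fertilizer + 133. Solving for 134 gives fertilizer = -1, within [-2, 10].
Intervening on planting_density: yield = 18*planting_density - 3. Reaching 134 requires planting_density = 137/18, not an integer.

set fertilizer = -1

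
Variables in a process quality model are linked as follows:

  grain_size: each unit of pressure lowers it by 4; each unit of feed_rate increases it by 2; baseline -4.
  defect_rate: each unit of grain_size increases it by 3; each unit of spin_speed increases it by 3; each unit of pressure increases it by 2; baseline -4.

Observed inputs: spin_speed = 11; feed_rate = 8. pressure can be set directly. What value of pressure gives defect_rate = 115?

pressure = -5

Substituting into the grain_size equation gives grain_size = -4*pressure + 12.
This gives defect_rate = -10*pressure + 65.
Solve -10*pressure + 65 = 115: pressure = (115 - 65) / -10 = -5.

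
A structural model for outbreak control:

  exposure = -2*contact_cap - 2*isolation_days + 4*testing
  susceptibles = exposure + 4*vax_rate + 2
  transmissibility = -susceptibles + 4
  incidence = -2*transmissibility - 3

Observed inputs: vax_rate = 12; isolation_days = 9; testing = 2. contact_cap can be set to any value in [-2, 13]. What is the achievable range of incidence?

Substituting into the exposure equation gives exposure = -2*contact_cap - 10.
Substituting into the susceptibles equation gives susceptibles = -2*contact_cap + 40.
Substituting into the transmissibility equation gives transmissibility = 2*contact_cap - 36.
So incidence = -4*contact_cap + 69.
Linear in contact_cap, so extremes are at the endpoints: contact_cap = -2 gives incidence = 77; contact_cap = 13 gives incidence = 17.

17 to 77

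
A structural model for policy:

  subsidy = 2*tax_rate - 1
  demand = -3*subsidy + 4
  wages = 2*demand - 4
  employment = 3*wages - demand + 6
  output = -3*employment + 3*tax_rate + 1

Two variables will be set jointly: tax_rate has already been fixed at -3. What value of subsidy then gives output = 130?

subsidy = 4

With tax_rate held at -3:
Intervening on subsidy fixes its value directly, overriding its dependence on tax_rate.
Substituting into the wages equation gives wages = -6*subsidy + 4.
employment becomes -15*subsidy + 14.
This gives output = 45*subsidy - 50.
Solve 45*subsidy - 50 = 130: subsidy = (130 + 50) / 45 = 4.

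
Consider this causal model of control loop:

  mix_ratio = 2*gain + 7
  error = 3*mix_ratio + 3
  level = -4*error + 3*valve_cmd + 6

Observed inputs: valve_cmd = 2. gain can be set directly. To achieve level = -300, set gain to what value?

gain = 9

Substituting into the error equation gives error = 6*gain + 24.
So level = -24*gain - 84.
Solve -24*gain - 84 = -300: gain = (-300 + 84) / -24 = 9.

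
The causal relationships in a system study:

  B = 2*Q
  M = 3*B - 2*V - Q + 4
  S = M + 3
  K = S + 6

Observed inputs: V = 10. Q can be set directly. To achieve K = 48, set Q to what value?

Substituting into the M equation gives M = 5*Q - 16.
This gives S = 5*Q - 13.
K becomes 5*Q - 7.
Solve 5*Q - 7 = 48: Q = (48 + 7) / 5 = 11.

Q = 11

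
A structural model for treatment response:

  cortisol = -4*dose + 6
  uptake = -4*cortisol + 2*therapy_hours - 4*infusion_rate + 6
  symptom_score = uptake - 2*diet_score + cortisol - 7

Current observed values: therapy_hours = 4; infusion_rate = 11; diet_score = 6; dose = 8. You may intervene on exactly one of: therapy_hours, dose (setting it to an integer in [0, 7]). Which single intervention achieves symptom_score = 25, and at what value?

Intervening on therapy_hours: with other inputs at their observed values, symptom_score = 2*therapy_hours + 21. Solving for 25 gives therapy_hours = 2, within [0, 7].
Intervening on dose: symptom_score = 12*dose - 67. Reaching 25 requires dose = 23/3, not an integer.

set therapy_hours = 2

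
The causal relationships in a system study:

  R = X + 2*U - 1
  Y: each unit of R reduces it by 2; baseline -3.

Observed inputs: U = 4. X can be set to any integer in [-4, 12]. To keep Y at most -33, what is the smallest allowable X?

X = 8

Substituting into the R equation gives R = X + 7.
Substituting into the Y equation gives Y = -2*X - 17.
Require -2*X - 17 ≤ -33, so X ≥ 8.
The smallest integer in [-4, 12] satisfying this is 8.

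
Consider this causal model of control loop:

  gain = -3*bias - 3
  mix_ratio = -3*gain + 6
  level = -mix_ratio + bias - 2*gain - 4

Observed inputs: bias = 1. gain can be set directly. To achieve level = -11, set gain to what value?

gain = -2

Intervening on gain fixes its value directly, overriding its dependence on bias.
Substituting into the level equation gives level = gain - 9.
Solve gain - 9 = -11: gain = (-11 + 9) / 1 = -2.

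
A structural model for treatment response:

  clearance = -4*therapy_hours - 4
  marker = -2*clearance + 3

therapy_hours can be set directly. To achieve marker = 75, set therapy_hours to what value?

therapy_hours = 8

Substituting into the marker equation gives marker = 8*therapy_hours + 11.
Solve 8*therapy_hours + 11 = 75: therapy_hours = (75 - 11) / 8 = 8.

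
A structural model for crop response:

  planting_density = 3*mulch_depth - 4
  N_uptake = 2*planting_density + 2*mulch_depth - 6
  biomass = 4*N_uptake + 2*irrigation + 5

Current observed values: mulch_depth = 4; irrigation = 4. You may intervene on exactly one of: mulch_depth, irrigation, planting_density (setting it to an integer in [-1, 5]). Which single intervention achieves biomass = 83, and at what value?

Intervening on mulch_depth: biomass = 32*mulch_depth - 43. Reaching 83 requires mulch_depth = 63/16, not an integer.
Intervening on irrigation: with other inputs at their observed values, biomass = 2*irrigation + 77. Solving for 83 gives irrigation = 3, within [-1, 5].
Intervening on planting_density: biomass = 8*planting_density + 21. Reaching 83 requires planting_density = 31/4, not an integer.

set irrigation = 3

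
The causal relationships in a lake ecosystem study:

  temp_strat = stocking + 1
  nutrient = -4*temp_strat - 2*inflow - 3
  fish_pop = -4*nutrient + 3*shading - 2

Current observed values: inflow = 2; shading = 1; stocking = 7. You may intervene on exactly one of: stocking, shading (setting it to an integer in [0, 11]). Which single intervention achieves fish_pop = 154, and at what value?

set shading = 0

Intervening on stocking: fish_pop = 16*stocking + 45. Reaching 154 requires stocking = 109/16, not an integer.
Intervening on shading: with other inputs at their observed values, fish_pop = 3*shading + 154. Solving for 154 gives shading = 0, within [0, 11].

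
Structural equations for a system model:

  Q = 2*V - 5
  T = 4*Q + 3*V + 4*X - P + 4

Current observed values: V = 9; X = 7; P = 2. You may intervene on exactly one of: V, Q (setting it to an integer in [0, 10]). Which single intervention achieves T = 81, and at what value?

set Q = 6

Intervening on V: T = 11*V + 10. Reaching 81 requires V = 71/11, not an integer.
Intervening on Q: with other inputs at their observed values, T = 4*Q + 57. Solving for 81 gives Q = 6, within [0, 10].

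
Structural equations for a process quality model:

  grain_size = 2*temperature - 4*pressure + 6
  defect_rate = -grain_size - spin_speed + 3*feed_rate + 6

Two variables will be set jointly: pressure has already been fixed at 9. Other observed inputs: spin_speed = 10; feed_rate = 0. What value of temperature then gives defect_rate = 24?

With pressure held at 9:
Substituting into the grain_size equation gives grain_size = 2*temperature - 30.
Substituting into the defect_rate equation gives defect_rate = -2*temperature + 26.
Solve -2*temperature + 26 = 24: temperature = (24 - 26) / -2 = 1.

temperature = 1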